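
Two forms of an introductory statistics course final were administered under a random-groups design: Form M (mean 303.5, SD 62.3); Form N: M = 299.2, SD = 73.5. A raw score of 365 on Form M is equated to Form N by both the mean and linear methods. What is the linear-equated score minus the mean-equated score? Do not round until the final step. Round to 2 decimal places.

Mean-equated: 365 + (299.2 − 303.5) = 360.70
Linear-equated: (73.5/62.3)(365 − 303.5) + 299.2 = 371.756
Difference = 371.756 − 360.70 = 11.06

11.06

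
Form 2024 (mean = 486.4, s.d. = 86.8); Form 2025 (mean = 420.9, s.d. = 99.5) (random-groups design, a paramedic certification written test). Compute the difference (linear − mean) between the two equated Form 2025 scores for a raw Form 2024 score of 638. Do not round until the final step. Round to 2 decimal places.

22.18

Mean-equated: 638 + (420.9 − 486.4) = 572.50
Linear-equated: (99.5/86.8)(638 − 486.4) + 420.9 = 594.681
Difference = 594.681 − 572.50 = 22.18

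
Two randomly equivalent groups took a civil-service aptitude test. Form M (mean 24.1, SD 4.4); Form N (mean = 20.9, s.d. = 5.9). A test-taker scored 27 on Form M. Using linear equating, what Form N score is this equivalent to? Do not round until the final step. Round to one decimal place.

Linear equating: y = (SD_Y/SD_X)(x − M_X) + M_Y
y = (5.9/4.4)(27 − 24.1) + 20.9
y = 1.340909 × 2.9 + 20.9 = 3.8886 + 20.9 = 24.8

24.8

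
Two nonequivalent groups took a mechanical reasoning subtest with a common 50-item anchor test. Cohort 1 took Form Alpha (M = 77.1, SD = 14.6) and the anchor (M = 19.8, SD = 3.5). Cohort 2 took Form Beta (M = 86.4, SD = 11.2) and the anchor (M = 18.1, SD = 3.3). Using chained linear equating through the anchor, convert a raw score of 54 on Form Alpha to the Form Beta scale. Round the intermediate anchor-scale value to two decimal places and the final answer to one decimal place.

Form Alpha → anchor (Cohort 1): v = (3.5/14.6)(54 − 77.1) + 19.8 = 14.26
anchor → Form Beta (Cohort 2): y = (11.2/3.3)(14.26 − 18.1) + 86.4 = 73.4

73.4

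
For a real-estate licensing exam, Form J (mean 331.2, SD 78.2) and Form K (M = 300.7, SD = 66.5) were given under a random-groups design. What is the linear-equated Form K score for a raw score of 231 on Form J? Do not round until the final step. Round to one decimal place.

Linear equating: y = (SD_Y/SD_X)(x − M_X) + M_Y
y = (66.5/78.2)(231 − 331.2) + 300.7
y = 0.850384 × -100.2 + 300.7 = -85.2084 + 300.7 = 215.5

215.5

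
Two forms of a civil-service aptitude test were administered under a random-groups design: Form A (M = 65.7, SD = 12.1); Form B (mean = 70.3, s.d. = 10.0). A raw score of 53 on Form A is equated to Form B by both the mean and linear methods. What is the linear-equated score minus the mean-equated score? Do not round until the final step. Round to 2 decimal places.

Mean-equated: 53 + (70.3 − 65.7) = 57.60
Linear-equated: (10.0/12.1)(53 − 65.7) + 70.3 = 59.804
Difference = 59.804 − 57.60 = 2.20

2.20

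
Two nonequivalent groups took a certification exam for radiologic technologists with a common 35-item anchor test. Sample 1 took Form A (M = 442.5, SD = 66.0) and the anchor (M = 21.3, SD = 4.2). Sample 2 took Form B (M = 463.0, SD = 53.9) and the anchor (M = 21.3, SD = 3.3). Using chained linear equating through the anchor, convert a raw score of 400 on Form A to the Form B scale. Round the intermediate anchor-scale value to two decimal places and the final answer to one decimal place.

418.9

Form A → anchor (Sample 1): v = (4.2/66.0)(400 − 442.5) + 21.3 = 18.60
anchor → Form B (Sample 2): y = (53.9/3.3)(18.60 − 21.3) + 463.0 = 418.9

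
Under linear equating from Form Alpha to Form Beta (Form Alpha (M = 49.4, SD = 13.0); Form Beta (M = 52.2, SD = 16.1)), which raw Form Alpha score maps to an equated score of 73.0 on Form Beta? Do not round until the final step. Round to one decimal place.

66.2

Invert y = (SD_Y/SD_X)(x − M_X) + M_Y:
x = (SD_X/SD_Y)(y − M_Y) + M_X = (13.0/16.1)(73.0 − 52.2) + 49.4
x = 0.807453 × 20.800 + 49.4 = 66.2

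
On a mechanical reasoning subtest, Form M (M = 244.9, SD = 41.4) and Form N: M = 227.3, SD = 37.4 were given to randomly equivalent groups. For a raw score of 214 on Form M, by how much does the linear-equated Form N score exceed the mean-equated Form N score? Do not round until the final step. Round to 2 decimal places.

2.99

Mean-equated: 214 + (227.3 − 244.9) = 196.40
Linear-equated: (37.4/41.4)(214 − 244.9) + 227.3 = 199.386
Difference = 199.386 − 196.40 = 2.99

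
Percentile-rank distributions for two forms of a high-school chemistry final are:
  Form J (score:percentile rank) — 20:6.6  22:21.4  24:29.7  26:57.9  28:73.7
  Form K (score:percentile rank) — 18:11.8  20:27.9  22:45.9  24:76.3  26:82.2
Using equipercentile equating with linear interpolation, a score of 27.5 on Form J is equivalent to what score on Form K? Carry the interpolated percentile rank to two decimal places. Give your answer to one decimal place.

23.6

PR of 27.5 on Form J: 57.9 + (27.5 − 26)/(28 − 26) × (73.7 − 57.9) = 69.75
On Form K, PR 69.75 falls between score 22 (PR 45.9) and 24 (PR 76.3).
Interpolate: 22 + (69.75 − 45.9)/(76.3 − 45.9) × (24 − 22) = 23.6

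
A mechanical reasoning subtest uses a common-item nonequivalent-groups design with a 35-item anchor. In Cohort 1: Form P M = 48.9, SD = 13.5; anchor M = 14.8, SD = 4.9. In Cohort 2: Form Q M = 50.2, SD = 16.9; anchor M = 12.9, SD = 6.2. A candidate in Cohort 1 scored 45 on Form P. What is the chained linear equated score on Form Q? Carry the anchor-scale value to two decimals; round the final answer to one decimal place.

51.5

Form P → anchor (Cohort 1): v = (4.9/13.5)(45 − 48.9) + 14.8 = 13.38
anchor → Form Q (Cohort 2): y = (16.9/6.2)(13.38 − 12.9) + 50.2 = 51.5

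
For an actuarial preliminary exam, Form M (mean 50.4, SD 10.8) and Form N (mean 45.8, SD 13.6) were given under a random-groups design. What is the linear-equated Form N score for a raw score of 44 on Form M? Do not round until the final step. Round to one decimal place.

37.7

Linear equating: y = (SD_Y/SD_X)(x − M_X) + M_Y
y = (13.6/10.8)(44 − 50.4) + 45.8
y = 1.259259 × -6.4 + 45.8 = -8.0593 + 45.8 = 37.7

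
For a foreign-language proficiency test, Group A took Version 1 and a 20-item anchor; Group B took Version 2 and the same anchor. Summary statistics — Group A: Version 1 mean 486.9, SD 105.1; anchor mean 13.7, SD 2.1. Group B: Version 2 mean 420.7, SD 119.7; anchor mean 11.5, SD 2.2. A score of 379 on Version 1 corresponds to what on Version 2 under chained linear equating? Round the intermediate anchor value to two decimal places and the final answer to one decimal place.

Version 1 → anchor (Group A): v = (2.1/105.1)(379 − 486.9) + 13.7 = 11.54
anchor → Version 2 (Group B): y = (119.7/2.2)(11.54 − 11.5) + 420.7 = 422.9

422.9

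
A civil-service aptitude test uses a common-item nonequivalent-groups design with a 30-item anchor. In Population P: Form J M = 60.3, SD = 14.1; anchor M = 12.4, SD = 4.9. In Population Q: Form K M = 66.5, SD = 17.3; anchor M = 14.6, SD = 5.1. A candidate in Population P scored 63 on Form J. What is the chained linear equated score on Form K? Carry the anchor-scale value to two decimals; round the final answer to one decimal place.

62.2

Form J → anchor (Population P): v = (4.9/14.1)(63 − 60.3) + 12.4 = 13.34
anchor → Form K (Population Q): y = (17.3/5.1)(13.34 − 14.6) + 66.5 = 62.2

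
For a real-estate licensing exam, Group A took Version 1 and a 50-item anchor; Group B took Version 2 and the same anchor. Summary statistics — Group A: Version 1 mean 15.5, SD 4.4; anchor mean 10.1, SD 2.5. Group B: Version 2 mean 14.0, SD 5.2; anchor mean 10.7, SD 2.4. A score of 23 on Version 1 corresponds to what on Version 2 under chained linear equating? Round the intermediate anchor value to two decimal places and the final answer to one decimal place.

21.9

Version 1 → anchor (Group A): v = (2.5/4.4)(23 − 15.5) + 10.1 = 14.36
anchor → Version 2 (Group B): y = (5.2/2.4)(14.36 − 10.7) + 14.0 = 21.9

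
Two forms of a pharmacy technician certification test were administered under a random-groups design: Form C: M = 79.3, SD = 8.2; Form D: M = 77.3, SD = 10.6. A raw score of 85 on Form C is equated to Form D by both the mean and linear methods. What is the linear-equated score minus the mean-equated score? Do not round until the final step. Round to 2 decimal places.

1.67

Mean-equated: 85 + (77.3 − 79.3) = 83.00
Linear-equated: (10.6/8.2)(85 − 79.3) + 77.3 = 84.668
Difference = 84.668 − 83.00 = 1.67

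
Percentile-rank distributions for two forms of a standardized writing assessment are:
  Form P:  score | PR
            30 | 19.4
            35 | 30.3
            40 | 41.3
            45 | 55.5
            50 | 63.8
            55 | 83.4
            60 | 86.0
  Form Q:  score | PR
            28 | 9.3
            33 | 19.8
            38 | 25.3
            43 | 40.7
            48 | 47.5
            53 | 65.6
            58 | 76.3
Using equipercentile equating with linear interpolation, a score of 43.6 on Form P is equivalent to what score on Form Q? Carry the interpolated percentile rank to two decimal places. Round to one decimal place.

PR of 43.6 on Form P: 41.3 + (43.6 − 40)/(45 − 40) × (55.5 − 41.3) = 51.52
On Form Q, PR 51.52 falls between score 48 (PR 47.5) and 53 (PR 65.6).
Interpolate: 48 + (51.52 − 47.5)/(65.6 − 47.5) × (53 − 48) = 49.1

49.1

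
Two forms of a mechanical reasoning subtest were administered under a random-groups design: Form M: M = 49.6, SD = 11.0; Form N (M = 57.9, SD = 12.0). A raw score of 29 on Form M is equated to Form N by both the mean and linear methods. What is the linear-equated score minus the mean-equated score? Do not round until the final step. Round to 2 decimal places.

-1.87

Mean-equated: 29 + (57.9 − 49.6) = 37.30
Linear-equated: (12.0/11.0)(29 − 49.6) + 57.9 = 35.427
Difference = 35.427 − 37.30 = -1.87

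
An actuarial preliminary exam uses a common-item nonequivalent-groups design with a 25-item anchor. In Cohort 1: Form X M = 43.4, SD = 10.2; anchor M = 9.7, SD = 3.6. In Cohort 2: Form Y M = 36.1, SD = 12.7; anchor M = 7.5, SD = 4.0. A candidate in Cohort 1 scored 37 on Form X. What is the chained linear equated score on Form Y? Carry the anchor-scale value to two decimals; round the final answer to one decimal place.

Form X → anchor (Cohort 1): v = (3.6/10.2)(37 − 43.4) + 9.7 = 7.44
anchor → Form Y (Cohort 2): y = (12.7/4.0)(7.44 − 7.5) + 36.1 = 35.9

35.9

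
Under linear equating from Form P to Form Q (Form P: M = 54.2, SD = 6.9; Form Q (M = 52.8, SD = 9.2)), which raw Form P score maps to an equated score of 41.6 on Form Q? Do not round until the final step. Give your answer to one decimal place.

Invert y = (SD_Y/SD_X)(x − M_X) + M_Y:
x = (SD_X/SD_Y)(y − M_Y) + M_X = (6.9/9.2)(41.6 − 52.8) + 54.2
x = 0.750000 × -11.200 + 54.2 = 45.8

45.8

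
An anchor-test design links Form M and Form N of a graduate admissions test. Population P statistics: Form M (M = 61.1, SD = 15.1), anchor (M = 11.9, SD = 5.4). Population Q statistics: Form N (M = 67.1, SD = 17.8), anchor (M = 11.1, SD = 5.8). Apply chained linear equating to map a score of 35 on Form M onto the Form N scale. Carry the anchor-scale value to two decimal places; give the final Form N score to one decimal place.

Form M → anchor (Population P): v = (5.4/15.1)(35 − 61.1) + 11.9 = 2.57
anchor → Form N (Population Q): y = (17.8/5.8)(2.57 − 11.1) + 67.1 = 40.9

40.9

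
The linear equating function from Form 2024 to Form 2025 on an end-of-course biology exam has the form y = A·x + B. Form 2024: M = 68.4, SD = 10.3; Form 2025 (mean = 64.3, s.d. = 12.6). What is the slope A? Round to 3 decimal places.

A = SD_Y / SD_X = 12.6 / 10.3 = 1.223

1.223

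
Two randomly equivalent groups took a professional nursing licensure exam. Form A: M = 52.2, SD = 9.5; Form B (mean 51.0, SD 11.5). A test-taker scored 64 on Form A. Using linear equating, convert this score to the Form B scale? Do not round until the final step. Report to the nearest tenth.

Linear equating: y = (SD_Y/SD_X)(x − M_X) + M_Y
y = (11.5/9.5)(64 − 52.2) + 51.0
y = 1.210526 × 11.8 + 51.0 = 14.2842 + 51.0 = 65.3

65.3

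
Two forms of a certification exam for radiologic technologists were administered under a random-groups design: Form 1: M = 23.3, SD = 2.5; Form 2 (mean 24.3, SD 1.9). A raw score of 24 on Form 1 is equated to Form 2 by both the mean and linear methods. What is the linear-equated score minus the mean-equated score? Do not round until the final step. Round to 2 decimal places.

-0.17

Mean-equated: 24 + (24.3 − 23.3) = 25.00
Linear-equated: (1.9/2.5)(24 − 23.3) + 24.3 = 24.832
Difference = 24.832 − 25.00 = -0.17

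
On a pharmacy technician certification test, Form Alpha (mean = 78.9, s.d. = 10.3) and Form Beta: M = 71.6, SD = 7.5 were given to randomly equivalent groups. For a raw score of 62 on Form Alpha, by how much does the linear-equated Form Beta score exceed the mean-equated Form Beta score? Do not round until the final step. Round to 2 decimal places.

Mean-equated: 62 + (71.6 − 78.9) = 54.70
Linear-equated: (7.5/10.3)(62 − 78.9) + 71.6 = 59.294
Difference = 59.294 − 54.70 = 4.59

4.59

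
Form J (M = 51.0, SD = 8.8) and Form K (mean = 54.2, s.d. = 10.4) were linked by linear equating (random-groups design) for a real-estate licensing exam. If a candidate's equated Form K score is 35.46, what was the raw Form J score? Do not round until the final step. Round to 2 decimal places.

Invert y = (SD_Y/SD_X)(x − M_X) + M_Y:
x = (SD_X/SD_Y)(y − M_Y) + M_X = (8.8/10.4)(35.46 − 54.2) + 51.0
x = 0.846154 × -18.740 + 51.0 = 35.14

35.14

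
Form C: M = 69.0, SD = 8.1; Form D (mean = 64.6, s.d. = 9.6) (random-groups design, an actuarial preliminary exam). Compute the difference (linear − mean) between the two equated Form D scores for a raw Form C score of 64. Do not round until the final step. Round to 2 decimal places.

Mean-equated: 64 + (64.6 − 69.0) = 59.60
Linear-equated: (9.6/8.1)(64 − 69.0) + 64.6 = 58.674
Difference = 58.674 − 59.60 = -0.93

-0.93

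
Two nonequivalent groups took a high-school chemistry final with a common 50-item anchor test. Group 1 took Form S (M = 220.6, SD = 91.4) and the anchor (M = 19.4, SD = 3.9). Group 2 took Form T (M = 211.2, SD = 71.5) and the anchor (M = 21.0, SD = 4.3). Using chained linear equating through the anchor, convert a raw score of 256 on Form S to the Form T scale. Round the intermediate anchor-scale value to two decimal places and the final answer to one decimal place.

Form S → anchor (Group 1): v = (3.9/91.4)(256 − 220.6) + 19.4 = 20.91
anchor → Form T (Group 2): y = (71.5/4.3)(20.91 − 21.0) + 211.2 = 209.7

209.7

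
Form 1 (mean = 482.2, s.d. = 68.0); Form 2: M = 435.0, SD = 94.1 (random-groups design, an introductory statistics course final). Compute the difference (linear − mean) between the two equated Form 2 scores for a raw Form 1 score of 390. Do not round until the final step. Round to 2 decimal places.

-35.39

Mean-equated: 390 + (435.0 − 482.2) = 342.80
Linear-equated: (94.1/68.0)(390 − 482.2) + 435.0 = 307.411
Difference = 307.411 − 342.80 = -35.39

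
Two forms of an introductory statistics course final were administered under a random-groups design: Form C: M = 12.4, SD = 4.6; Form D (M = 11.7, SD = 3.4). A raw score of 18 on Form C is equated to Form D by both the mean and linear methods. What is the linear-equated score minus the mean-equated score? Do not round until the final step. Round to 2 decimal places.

Mean-equated: 18 + (11.7 − 12.4) = 17.30
Linear-equated: (3.4/4.6)(18 − 12.4) + 11.7 = 15.839
Difference = 15.839 − 17.30 = -1.46

-1.46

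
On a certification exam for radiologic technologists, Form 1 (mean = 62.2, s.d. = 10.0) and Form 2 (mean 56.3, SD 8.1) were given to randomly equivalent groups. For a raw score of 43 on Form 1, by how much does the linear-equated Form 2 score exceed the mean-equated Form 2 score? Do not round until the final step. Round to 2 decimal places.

3.65

Mean-equated: 43 + (56.3 − 62.2) = 37.10
Linear-equated: (8.1/10.0)(43 − 62.2) + 56.3 = 40.748
Difference = 40.748 − 37.10 = 3.65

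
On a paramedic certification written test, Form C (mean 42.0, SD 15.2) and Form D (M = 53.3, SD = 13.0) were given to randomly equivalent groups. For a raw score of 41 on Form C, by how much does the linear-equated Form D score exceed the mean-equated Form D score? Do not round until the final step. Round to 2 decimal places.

Mean-equated: 41 + (53.3 − 42.0) = 52.30
Linear-equated: (13.0/15.2)(41 − 42.0) + 53.3 = 52.445
Difference = 52.445 − 52.30 = 0.14

0.14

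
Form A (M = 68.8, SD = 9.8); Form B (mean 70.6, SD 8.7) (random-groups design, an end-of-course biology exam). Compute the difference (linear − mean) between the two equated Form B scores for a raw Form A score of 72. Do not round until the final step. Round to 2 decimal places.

Mean-equated: 72 + (70.6 − 68.8) = 73.80
Linear-equated: (8.7/9.8)(72 − 68.8) + 70.6 = 73.441
Difference = 73.441 − 73.80 = -0.36

-0.36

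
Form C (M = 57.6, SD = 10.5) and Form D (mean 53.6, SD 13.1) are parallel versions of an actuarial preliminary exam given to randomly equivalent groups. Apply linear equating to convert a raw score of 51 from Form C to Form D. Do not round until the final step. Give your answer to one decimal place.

Linear equating: y = (SD_Y/SD_X)(x − M_X) + M_Y
y = (13.1/10.5)(51 − 57.6) + 53.6
y = 1.247619 × -6.6 + 53.6 = -8.2343 + 53.6 = 45.4

45.4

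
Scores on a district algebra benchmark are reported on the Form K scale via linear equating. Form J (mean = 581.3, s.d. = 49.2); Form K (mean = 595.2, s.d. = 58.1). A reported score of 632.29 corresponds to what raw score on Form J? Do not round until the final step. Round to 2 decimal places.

612.71

Invert y = (SD_Y/SD_X)(x − M_X) + M_Y:
x = (SD_X/SD_Y)(y − M_Y) + M_X = (49.2/58.1)(632.29 − 595.2) + 581.3
x = 0.846816 × 37.090 + 581.3 = 612.71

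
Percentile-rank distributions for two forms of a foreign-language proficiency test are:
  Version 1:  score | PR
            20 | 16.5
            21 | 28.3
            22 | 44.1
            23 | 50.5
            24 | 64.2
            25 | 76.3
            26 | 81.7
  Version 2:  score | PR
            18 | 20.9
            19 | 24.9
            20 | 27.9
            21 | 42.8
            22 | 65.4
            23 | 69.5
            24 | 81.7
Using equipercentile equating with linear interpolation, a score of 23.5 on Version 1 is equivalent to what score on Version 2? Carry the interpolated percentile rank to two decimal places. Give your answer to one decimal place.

PR of 23.5 on Version 1: 50.5 + (23.5 − 23)/(24 − 23) × (64.2 − 50.5) = 57.35
On Version 2, PR 57.35 falls between score 21 (PR 42.8) and 22 (PR 65.4).
Interpolate: 21 + (57.35 − 42.8)/(65.4 − 42.8) × (22 − 21) = 21.6

21.6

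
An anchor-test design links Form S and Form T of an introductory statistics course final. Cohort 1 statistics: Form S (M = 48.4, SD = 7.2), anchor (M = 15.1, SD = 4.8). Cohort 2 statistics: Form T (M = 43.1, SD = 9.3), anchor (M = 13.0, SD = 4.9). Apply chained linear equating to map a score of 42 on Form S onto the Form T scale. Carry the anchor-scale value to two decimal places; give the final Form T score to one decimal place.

Form S → anchor (Cohort 1): v = (4.8/7.2)(42 − 48.4) + 15.1 = 10.83
anchor → Form T (Cohort 2): y = (9.3/4.9)(10.83 − 13.0) + 43.1 = 39.0

39.0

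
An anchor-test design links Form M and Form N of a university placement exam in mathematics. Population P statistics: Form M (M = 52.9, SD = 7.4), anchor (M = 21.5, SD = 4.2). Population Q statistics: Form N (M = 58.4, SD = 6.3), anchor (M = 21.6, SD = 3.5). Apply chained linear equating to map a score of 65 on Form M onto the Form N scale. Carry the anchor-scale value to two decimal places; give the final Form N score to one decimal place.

70.6

Form M → anchor (Population P): v = (4.2/7.4)(65 − 52.9) + 21.5 = 28.37
anchor → Form N (Population Q): y = (6.3/3.5)(28.37 − 21.6) + 58.4 = 70.6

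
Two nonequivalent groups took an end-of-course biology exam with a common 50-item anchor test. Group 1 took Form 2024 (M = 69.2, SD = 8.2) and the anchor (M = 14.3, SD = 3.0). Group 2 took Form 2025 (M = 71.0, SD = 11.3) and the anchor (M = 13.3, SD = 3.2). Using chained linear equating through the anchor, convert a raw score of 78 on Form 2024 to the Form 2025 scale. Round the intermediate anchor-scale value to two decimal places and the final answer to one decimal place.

Form 2024 → anchor (Group 1): v = (3.0/8.2)(78 − 69.2) + 14.3 = 17.52
anchor → Form 2025 (Group 2): y = (11.3/3.2)(17.52 − 13.3) + 71.0 = 85.9

85.9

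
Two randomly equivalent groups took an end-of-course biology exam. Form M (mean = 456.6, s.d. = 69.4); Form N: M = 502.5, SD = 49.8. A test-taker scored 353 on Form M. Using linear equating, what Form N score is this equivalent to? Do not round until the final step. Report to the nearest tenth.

428.2

Linear equating: y = (SD_Y/SD_X)(x − M_X) + M_Y
y = (49.8/69.4)(353 − 456.6) + 502.5
y = 0.717579 × -103.6 + 502.5 = -74.3412 + 502.5 = 428.2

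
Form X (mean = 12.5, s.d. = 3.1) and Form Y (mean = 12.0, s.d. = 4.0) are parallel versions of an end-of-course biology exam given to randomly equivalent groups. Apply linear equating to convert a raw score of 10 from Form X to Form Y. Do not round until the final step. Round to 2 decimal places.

8.77

Linear equating: y = (SD_Y/SD_X)(x − M_X) + M_Y
y = (4.0/3.1)(10 − 12.5) + 12.0
y = 1.290323 × -2.5 + 12.0 = -3.2258 + 12.0 = 8.77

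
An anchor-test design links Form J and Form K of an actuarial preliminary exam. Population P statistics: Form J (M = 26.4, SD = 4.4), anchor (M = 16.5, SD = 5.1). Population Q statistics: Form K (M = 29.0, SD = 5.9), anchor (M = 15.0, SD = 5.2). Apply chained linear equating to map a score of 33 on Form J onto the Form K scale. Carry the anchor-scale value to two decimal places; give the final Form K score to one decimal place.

39.4

Form J → anchor (Population P): v = (5.1/4.4)(33 − 26.4) + 16.5 = 24.15
anchor → Form K (Population Q): y = (5.9/5.2)(24.15 − 15.0) + 29.0 = 39.4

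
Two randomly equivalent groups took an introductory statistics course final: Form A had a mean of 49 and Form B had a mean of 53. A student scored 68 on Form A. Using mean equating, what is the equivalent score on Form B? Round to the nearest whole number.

72

Mean equating: y = x + (M_Y − M_X) = 68 + (53 − 49) = 72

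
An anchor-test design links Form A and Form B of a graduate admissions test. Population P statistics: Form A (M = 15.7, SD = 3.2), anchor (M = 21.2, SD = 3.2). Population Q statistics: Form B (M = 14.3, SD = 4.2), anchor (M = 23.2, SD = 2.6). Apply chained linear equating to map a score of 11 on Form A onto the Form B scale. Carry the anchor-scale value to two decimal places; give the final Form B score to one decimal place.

Form A → anchor (Population P): v = (3.2/3.2)(11 − 15.7) + 21.2 = 16.50
anchor → Form B (Population Q): y = (4.2/2.6)(16.50 − 23.2) + 14.3 = 3.5

3.5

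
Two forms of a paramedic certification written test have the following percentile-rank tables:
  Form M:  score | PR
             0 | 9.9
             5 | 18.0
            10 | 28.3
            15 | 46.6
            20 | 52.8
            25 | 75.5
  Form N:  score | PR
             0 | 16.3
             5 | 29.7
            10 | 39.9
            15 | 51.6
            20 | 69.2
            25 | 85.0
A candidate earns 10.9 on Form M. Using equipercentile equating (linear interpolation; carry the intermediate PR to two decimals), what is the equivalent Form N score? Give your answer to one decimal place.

5.9

PR of 10.9 on Form M: 28.3 + (10.9 − 10)/(15 − 10) × (46.6 − 28.3) = 31.59
On Form N, PR 31.59 falls between score 5 (PR 29.7) and 10 (PR 39.9).
Interpolate: 5 + (31.59 − 29.7)/(39.9 − 29.7) × (10 − 5) = 5.9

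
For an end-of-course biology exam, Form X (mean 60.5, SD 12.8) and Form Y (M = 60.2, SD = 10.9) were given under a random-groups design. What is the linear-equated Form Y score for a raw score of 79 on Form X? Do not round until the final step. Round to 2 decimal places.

75.95

Linear equating: y = (SD_Y/SD_X)(x − M_X) + M_Y
y = (10.9/12.8)(79 − 60.5) + 60.2
y = 0.851562 × 18.5 + 60.2 = 15.7539 + 60.2 = 75.95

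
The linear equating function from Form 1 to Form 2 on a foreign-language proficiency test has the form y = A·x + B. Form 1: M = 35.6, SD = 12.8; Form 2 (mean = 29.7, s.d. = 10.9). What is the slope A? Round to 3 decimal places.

A = SD_Y / SD_X = 10.9 / 12.8 = 0.852

0.852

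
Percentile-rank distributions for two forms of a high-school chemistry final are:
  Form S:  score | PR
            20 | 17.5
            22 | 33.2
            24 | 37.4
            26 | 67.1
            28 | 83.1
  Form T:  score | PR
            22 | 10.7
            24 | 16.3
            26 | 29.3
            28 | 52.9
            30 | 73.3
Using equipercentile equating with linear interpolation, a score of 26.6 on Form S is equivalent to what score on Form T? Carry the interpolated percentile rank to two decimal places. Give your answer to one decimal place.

29.9

PR of 26.6 on Form S: 67.1 + (26.6 − 26)/(28 − 26) × (83.1 − 67.1) = 71.90
On Form T, PR 71.90 falls between score 28 (PR 52.9) and 30 (PR 73.3).
Interpolate: 28 + (71.90 − 52.9)/(73.3 − 52.9) × (30 − 28) = 29.9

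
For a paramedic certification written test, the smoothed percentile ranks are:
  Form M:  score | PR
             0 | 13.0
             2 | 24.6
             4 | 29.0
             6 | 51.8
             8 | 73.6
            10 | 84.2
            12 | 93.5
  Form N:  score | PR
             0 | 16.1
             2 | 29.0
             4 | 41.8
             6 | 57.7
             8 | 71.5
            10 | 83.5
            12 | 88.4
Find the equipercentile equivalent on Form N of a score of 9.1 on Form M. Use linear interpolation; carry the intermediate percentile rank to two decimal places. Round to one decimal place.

9.3

PR of 9.1 on Form M: 73.6 + (9.1 − 8)/(10 − 8) × (84.2 − 73.6) = 79.43
On Form N, PR 79.43 falls between score 8 (PR 71.5) and 10 (PR 83.5).
Interpolate: 8 + (79.43 − 71.5)/(83.5 − 71.5) × (10 − 8) = 9.3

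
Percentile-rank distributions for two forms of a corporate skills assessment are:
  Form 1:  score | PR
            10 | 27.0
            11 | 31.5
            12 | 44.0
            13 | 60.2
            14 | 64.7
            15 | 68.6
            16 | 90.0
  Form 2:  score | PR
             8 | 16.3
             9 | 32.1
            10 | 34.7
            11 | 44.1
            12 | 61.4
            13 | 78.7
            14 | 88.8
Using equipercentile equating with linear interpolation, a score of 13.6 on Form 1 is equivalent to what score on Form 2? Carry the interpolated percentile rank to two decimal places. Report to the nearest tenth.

12.1

PR of 13.6 on Form 1: 60.2 + (13.6 − 13)/(14 − 13) × (64.7 − 60.2) = 62.90
On Form 2, PR 62.90 falls between score 12 (PR 61.4) and 13 (PR 78.7).
Interpolate: 12 + (62.90 − 61.4)/(78.7 − 61.4) × (13 − 12) = 12.1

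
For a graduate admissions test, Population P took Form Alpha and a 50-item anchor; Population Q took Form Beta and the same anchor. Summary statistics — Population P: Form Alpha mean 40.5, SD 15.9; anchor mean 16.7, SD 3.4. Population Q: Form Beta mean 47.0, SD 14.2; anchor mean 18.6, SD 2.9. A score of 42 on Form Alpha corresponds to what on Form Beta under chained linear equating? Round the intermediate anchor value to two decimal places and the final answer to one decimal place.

39.3

Form Alpha → anchor (Population P): v = (3.4/15.9)(42 − 40.5) + 16.7 = 17.02
anchor → Form Beta (Population Q): y = (14.2/2.9)(17.02 − 18.6) + 47.0 = 39.3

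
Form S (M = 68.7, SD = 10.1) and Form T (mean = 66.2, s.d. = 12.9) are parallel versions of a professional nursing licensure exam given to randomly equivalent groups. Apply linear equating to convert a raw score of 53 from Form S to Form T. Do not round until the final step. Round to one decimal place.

46.1

Linear equating: y = (SD_Y/SD_X)(x − M_X) + M_Y
y = (12.9/10.1)(53 − 68.7) + 66.2
y = 1.277228 × -15.7 + 66.2 = -20.0525 + 66.2 = 46.1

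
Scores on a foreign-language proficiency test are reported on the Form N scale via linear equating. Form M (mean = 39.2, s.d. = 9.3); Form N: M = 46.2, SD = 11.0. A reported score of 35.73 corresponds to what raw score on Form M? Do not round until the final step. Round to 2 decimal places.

Invert y = (SD_Y/SD_X)(x − M_X) + M_Y:
x = (SD_X/SD_Y)(y − M_Y) + M_X = (9.3/11.0)(35.73 − 46.2) + 39.2
x = 0.845455 × -10.470 + 39.2 = 30.35

30.35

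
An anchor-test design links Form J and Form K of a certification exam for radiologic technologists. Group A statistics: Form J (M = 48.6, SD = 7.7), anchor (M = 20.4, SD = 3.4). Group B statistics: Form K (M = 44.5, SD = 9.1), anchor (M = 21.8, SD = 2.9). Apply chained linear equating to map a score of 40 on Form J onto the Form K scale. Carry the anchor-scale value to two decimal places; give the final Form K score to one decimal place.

28.2

Form J → anchor (Group A): v = (3.4/7.7)(40 − 48.6) + 20.4 = 16.60
anchor → Form K (Group B): y = (9.1/2.9)(16.60 − 21.8) + 44.5 = 28.2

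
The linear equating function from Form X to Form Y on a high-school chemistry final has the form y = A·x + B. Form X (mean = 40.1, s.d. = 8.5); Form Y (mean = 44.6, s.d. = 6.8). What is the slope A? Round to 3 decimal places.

0.800

A = SD_Y / SD_X = 6.8 / 8.5 = 0.800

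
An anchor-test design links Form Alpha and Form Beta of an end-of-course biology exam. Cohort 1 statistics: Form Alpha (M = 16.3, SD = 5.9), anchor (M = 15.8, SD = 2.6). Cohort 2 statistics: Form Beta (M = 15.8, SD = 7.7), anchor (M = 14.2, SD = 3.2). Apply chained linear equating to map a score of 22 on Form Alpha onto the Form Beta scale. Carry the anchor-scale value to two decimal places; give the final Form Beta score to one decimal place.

25.7

Form Alpha → anchor (Cohort 1): v = (2.6/5.9)(22 − 16.3) + 15.8 = 18.31
anchor → Form Beta (Cohort 2): y = (7.7/3.2)(18.31 − 14.2) + 15.8 = 25.7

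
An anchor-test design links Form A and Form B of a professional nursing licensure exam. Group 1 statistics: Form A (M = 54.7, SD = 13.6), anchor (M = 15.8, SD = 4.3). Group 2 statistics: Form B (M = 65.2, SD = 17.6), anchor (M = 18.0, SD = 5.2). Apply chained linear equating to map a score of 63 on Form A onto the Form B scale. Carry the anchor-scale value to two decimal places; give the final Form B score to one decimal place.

66.6

Form A → anchor (Group 1): v = (4.3/13.6)(63 − 54.7) + 15.8 = 18.42
anchor → Form B (Group 2): y = (17.6/5.2)(18.42 − 18.0) + 65.2 = 66.6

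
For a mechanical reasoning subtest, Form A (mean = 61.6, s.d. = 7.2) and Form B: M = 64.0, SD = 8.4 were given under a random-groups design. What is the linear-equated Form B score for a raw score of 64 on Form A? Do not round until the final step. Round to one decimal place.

Linear equating: y = (SD_Y/SD_X)(x − M_X) + M_Y
y = (8.4/7.2)(64 − 61.6) + 64.0
y = 1.166667 × 2.4 + 64.0 = 2.8000 + 64.0 = 66.8

66.8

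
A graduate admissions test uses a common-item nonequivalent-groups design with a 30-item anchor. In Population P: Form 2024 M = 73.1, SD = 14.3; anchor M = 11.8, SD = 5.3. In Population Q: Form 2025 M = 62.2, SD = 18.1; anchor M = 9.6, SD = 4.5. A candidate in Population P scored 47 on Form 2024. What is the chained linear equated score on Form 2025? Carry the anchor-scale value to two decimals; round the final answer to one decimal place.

Form 2024 → anchor (Population P): v = (5.3/14.3)(47 − 73.1) + 11.8 = 2.13
anchor → Form 2025 (Population Q): y = (18.1/4.5)(2.13 − 9.6) + 62.2 = 32.2

32.2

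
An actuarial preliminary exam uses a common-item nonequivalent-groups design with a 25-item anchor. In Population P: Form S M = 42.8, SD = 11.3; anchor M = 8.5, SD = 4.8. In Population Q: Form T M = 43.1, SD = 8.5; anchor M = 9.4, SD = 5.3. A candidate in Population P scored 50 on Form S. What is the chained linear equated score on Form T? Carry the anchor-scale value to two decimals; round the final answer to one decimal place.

46.6

Form S → anchor (Population P): v = (4.8/11.3)(50 − 42.8) + 8.5 = 11.56
anchor → Form T (Population Q): y = (8.5/5.3)(11.56 − 9.4) + 43.1 = 46.6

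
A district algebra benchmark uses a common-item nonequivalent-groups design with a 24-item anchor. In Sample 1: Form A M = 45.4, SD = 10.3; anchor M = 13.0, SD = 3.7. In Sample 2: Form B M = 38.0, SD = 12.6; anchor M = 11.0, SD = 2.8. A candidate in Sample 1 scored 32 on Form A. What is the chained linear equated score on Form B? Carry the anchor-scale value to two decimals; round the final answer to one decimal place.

Form A → anchor (Sample 1): v = (3.7/10.3)(32 − 45.4) + 13.0 = 8.19
anchor → Form B (Sample 2): y = (12.6/2.8)(8.19 − 11.0) + 38.0 = 25.4

25.4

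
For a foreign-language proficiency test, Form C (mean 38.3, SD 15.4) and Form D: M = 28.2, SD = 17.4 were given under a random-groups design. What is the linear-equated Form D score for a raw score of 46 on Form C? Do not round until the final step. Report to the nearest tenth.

Linear equating: y = (SD_Y/SD_X)(x − M_X) + M_Y
y = (17.4/15.4)(46 − 38.3) + 28.2
y = 1.129870 × 7.7 + 28.2 = 8.7000 + 28.2 = 36.9

36.9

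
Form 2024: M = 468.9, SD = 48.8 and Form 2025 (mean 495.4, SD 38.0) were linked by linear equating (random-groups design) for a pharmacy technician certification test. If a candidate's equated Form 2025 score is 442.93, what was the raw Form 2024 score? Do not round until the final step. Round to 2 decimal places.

Invert y = (SD_Y/SD_X)(x − M_X) + M_Y:
x = (SD_X/SD_Y)(y − M_Y) + M_X = (48.8/38.0)(442.93 − 495.4) + 468.9
x = 1.284211 × -52.470 + 468.9 = 401.52

401.52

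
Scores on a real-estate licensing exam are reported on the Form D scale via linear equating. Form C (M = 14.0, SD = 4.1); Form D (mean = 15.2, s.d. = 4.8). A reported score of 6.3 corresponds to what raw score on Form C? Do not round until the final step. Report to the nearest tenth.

6.4

Invert y = (SD_Y/SD_X)(x − M_X) + M_Y:
x = (SD_X/SD_Y)(y − M_Y) + M_X = (4.1/4.8)(6.3 − 15.2) + 14.0
x = 0.854167 × -8.900 + 14.0 = 6.4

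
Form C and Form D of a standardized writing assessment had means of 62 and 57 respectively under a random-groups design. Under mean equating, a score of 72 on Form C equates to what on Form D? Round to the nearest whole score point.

Mean equating: y = x + (M_Y − M_X) = 72 + (57 − 62) = 67

67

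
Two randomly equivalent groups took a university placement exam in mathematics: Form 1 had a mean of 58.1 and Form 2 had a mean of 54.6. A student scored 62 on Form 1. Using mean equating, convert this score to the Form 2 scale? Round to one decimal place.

Mean equating: y = x + (M_Y − M_X) = 62 + (54.6 − 58.1) = 58.5

58.5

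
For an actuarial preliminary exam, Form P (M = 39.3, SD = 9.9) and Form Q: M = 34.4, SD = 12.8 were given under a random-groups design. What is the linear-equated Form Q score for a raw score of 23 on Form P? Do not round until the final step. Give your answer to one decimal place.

13.3

Linear equating: y = (SD_Y/SD_X)(x − M_X) + M_Y
y = (12.8/9.9)(23 − 39.3) + 34.4
y = 1.292929 × -16.3 + 34.4 = -21.0747 + 34.4 = 13.3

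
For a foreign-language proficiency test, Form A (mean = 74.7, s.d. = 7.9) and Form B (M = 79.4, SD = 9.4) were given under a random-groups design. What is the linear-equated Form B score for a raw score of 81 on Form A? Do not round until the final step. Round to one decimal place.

86.9

Linear equating: y = (SD_Y/SD_X)(x − M_X) + M_Y
y = (9.4/7.9)(81 − 74.7) + 79.4
y = 1.189873 × 6.3 + 79.4 = 7.4962 + 79.4 = 86.9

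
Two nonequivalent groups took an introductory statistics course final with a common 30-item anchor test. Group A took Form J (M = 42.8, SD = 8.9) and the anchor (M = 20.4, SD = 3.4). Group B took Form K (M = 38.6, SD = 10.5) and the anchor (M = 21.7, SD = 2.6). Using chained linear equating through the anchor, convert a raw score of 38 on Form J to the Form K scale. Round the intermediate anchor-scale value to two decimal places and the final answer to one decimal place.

26.0

Form J → anchor (Group A): v = (3.4/8.9)(38 − 42.8) + 20.4 = 18.57
anchor → Form K (Group B): y = (10.5/2.6)(18.57 − 21.7) + 38.6 = 26.0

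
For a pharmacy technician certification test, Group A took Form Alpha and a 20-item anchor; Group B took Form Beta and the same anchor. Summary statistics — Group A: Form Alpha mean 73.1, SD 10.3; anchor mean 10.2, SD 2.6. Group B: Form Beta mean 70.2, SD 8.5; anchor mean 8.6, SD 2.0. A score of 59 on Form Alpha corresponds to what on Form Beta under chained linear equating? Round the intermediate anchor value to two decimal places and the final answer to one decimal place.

Form Alpha → anchor (Group A): v = (2.6/10.3)(59 − 73.1) + 10.2 = 6.64
anchor → Form Beta (Group B): y = (8.5/2.0)(6.64 − 8.6) + 70.2 = 61.9

61.9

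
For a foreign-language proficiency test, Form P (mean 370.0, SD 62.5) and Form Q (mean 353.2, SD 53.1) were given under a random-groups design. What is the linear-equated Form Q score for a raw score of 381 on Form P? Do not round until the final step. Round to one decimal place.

Linear equating: y = (SD_Y/SD_X)(x − M_X) + M_Y
y = (53.1/62.5)(381 − 370.0) + 353.2
y = 0.849600 × 11.0 + 353.2 = 9.3456 + 353.2 = 362.5

362.5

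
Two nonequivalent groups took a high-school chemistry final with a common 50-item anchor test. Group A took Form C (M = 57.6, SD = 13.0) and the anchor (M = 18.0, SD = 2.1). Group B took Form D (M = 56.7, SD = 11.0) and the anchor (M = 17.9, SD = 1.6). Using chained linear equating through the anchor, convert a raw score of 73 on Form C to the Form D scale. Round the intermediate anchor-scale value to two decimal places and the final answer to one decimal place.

Form C → anchor (Group A): v = (2.1/13.0)(73 − 57.6) + 18.0 = 20.49
anchor → Form D (Group B): y = (11.0/1.6)(20.49 − 17.9) + 56.7 = 74.5

74.5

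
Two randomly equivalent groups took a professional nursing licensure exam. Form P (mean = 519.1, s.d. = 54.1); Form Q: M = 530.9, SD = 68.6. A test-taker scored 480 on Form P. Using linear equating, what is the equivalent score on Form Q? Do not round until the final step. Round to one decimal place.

Linear equating: y = (SD_Y/SD_X)(x − M_X) + M_Y
y = (68.6/54.1)(480 − 519.1) + 530.9
y = 1.268022 × -39.1 + 530.9 = -49.5797 + 530.9 = 481.3

481.3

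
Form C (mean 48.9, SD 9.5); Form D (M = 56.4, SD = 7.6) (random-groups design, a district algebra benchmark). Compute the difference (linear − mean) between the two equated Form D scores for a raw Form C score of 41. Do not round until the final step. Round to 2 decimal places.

1.58

Mean-equated: 41 + (56.4 − 48.9) = 48.50
Linear-equated: (7.6/9.5)(41 − 48.9) + 56.4 = 50.080
Difference = 50.080 − 48.50 = 1.58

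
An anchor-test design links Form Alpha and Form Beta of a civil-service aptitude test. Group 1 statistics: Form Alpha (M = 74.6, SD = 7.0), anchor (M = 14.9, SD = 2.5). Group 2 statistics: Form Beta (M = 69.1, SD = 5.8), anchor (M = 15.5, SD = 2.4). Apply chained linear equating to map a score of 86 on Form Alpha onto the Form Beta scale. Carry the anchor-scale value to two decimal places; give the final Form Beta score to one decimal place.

77.5

Form Alpha → anchor (Group 1): v = (2.5/7.0)(86 − 74.6) + 14.9 = 18.97
anchor → Form Beta (Group 2): y = (5.8/2.4)(18.97 − 15.5) + 69.1 = 77.5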